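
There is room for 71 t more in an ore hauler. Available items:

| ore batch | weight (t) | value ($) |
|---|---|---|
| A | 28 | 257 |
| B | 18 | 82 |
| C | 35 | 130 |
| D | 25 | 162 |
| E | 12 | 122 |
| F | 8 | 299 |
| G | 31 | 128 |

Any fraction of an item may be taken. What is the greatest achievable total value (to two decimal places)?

827.04

Order: F (299/8=37.38) > E (122/12=10.17) > A (257/28=9.18) > D (162/25=6.48) > B (82/18=4.56) > G (128/31=4.13) > C (130/35=3.71)
Fill: take F (8 @ 299) → take E (12 @ 122) → take A (28 @ 257) → take 23/25 of D → 149.04; 71/71 used.
Total value = 827.04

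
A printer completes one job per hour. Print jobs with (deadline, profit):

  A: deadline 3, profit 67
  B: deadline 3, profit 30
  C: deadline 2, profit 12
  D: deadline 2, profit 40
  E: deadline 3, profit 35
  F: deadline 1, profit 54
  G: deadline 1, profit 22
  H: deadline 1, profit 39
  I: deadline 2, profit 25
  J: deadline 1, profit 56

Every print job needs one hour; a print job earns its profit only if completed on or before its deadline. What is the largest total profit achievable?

163

By profit: A(d3,67), J(d1,56), F(d1,54), D(d2,40), H(d1,39), E(d3,35), B(d3,30), I(d2,25), G(d1,22), C(d2,12)
A→slot 3; J→slot 1; F skipped; D→slot 2; H skipped; E skipped; B skipped; I skipped; G skipped; C skipped.
Profit = 56 + 40 + 67 = 163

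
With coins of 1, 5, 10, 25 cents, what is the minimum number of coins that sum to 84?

8

Greedy: take as many of the largest coin as possible, then repeat with the remainder.
84 = 3×25 + 1×5 + 4×1
Total coins = 3 + 1 + 4 = 8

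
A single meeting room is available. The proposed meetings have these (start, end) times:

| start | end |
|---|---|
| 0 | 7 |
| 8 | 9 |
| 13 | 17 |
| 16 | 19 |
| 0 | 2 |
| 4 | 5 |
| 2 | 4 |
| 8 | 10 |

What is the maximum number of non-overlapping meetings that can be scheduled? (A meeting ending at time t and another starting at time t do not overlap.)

Order by finish time; keep every interval that doesn't clash with the previous kept one.
Sorted by end: (0,2)  (2,4)  (4,5)  (0,7)  (8,9)  (8,10)  (13,17)  (16,19)
take (0,2); take (2,4); take (4,5); take (8,9); skip (8,10); take (13,17).
Selected 5 meetings.

5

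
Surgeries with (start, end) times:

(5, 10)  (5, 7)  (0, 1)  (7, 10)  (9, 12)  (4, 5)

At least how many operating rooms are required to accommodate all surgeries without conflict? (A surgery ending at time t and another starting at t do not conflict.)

3

The answer is the maximum number of intervals overlapping at any instant.
starts: [0, 4, 5, 5, 7, 9]
ends:   [1, 5, 7, 10, 10, 12]
s0→1 e1→0 s4→1 e5→0 s5→1 s5→2 e7→1 s7→2 s9→3  — peak 3.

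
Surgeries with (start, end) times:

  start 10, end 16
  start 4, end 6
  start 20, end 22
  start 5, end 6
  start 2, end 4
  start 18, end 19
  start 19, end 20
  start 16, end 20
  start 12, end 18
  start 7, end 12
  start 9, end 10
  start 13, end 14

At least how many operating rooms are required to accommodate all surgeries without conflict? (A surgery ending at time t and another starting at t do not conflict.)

starts: [2, 4, 5, 7, 9, 10, 12, 13, 16, 18, 19, 20]
ends:   [4, 6, 6, 10, 12, 14, 16, 18, 19, 20, 20, 22]
s2→1 e4→0 s4→1 s5→2 e6→1 e6→0 s7→1 s9→2 e10→1 s10→2 e12→1 s12→2 s13→3  — peak 3.

3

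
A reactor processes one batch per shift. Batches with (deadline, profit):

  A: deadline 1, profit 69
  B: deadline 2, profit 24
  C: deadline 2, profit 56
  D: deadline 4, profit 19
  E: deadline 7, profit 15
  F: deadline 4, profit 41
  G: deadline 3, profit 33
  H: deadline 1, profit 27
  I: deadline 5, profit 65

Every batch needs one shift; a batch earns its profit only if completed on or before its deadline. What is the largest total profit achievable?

279

Sort by profit descending; place each in the latest free slot ≤ its deadline.
By profit: A(d1,69), I(d5,65), C(d2,56), F(d4,41), G(d3,33), H(d1,27), B(d2,24), D(d4,19), E(d7,15)
A→slot 1; I→slot 5; C→slot 2; F→slot 4; G→slot 3; H skipped; B skipped; D skipped; E→slot 7.
Profit = 69 + 56 + 33 + 41 + 65 + 15 = 279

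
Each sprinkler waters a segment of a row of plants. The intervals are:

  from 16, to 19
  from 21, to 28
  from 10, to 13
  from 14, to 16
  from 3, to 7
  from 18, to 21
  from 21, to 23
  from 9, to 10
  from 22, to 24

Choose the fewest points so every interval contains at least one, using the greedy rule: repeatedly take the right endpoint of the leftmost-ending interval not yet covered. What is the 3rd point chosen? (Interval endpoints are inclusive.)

By right end: [3,7]  [9,10]  [10,13]  [14,16]  [16,19]  [18,21]  [21,23]  [22,24]  [21,28]
[3,7] uncovered → point at 7; [9,10] uncovered → point at 10; [14,16] uncovered → point at 16; [18,21] uncovered → point at 21; [22,24] uncovered → point at 24.
Points: 7, 10, 16, 21, 24 (5 total).

16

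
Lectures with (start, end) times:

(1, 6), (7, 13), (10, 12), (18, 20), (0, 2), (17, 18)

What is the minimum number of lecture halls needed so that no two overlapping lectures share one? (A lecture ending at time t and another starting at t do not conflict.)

Count concurrent intervals with a sweep; the peak is the room count.
starts: [0, 1, 7, 10, 17, 18]
ends:   [2, 6, 12, 13, 18, 20]
s0→1 s1→2  — peak 2.

2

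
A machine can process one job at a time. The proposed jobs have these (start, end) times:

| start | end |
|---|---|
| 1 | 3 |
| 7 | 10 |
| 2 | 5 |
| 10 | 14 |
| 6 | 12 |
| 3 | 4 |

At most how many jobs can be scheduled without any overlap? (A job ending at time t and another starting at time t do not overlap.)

4

Order by finish time; keep every interval that doesn't clash with the previous kept one.
Sorted by end: (1,3)  (3,4)  (2,5)  (7,10)  (6,12)  (10,14)
take (1,3); take (3,4); skip (2,5); take (7,10); take (10,14).
Selected 4 jobs.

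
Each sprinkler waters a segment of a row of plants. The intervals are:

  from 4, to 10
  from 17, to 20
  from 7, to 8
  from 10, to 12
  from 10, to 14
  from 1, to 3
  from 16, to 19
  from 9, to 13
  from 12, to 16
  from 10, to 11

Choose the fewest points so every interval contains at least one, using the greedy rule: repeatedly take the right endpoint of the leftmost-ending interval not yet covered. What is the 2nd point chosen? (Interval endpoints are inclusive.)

By right end: [1,3]  [7,8]  [4,10]  [10,11]  [10,12]  [9,13]  [10,14]  [12,16]  [16,19]  [17,20]
[1,3] uncovered → point at 3; [7,8] uncovered → point at 8; [10,11] uncovered → point at 11; [12,16] uncovered → point at 16; [17,20] uncovered → point at 20.
Points: 3, 8, 11, 16, 20 (5 total).

8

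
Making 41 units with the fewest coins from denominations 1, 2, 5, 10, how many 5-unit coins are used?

0

41 = 4×10 + 1×1
Count of 5: 0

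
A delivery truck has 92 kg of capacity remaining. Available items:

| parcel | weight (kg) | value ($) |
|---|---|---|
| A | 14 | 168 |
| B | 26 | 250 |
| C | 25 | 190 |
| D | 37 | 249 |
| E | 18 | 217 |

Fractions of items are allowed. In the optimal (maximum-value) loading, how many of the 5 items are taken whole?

4

Order: E (217/18=12.06) > A (168/14=12.00) > B (250/26=9.62) > C (190/25=7.60) > D (249/37=6.73)
Fill: take E (18 @ 217) → take A (14 @ 168) → take B (26 @ 250) → take C (25 @ 190) → take 9/37 of D → 60.57; 92/92 used.
4 item(s) taken whole; one partial (take 9/37 of D).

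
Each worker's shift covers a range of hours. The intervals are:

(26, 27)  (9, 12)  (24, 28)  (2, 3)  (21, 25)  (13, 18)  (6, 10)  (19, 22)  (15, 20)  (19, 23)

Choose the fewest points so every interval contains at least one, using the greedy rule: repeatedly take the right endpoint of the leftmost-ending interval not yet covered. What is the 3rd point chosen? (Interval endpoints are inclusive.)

Sorted: [2,3] [6,10] [9,12] [13,18] [15,20] [19,22] [19,23] [21,25] [26,27] [24,28]
{[2,3]} hit by 3; {[6,10],[9,12]} hit by 10; {[13,18],[15,20]} hit by 18; {[19,22],[19,23],[21,25]} hit by 22; {[26,27],[24,28]} hit by 27.
Points: 3, 10, 18, 22, 27 (5 total).

18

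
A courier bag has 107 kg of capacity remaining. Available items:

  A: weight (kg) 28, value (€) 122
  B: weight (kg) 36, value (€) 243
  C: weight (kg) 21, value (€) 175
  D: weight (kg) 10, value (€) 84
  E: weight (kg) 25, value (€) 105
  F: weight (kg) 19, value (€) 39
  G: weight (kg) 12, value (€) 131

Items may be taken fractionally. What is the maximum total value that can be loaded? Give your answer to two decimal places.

Ratios (sorted): G 10.92, D 8.40, C 8.33, B 6.75, A 4.36, E 4.20, F 2.05
take G (12 @ 131); take D (10 @ 84); take C (21 @ 175); take B (36 @ 243); take A (28 @ 122). Capacity used 107/107.
Total value = 755.00

755.00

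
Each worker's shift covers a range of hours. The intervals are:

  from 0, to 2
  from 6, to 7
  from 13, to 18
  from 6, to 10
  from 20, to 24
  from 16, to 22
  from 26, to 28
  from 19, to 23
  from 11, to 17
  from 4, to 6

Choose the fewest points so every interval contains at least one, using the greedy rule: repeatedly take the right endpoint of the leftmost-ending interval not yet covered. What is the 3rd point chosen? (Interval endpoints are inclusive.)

Sort by right endpoint; whenever an interval is uncovered, place a point at its right end.
Sorted: [0,2] [4,6] [6,7] [6,10] [11,17] [13,18] [16,22] [19,23] [20,24] [26,28]
{[0,2]} hit by 2; {[4,6],[6,7],[6,10]} hit by 6; {[11,17],[13,18],[16,22]} hit by 17; {[19,23],[20,24]} hit by 23; {[26,28]} hit by 28.
Points: 2, 6, 17, 23, 28 (5 total).

17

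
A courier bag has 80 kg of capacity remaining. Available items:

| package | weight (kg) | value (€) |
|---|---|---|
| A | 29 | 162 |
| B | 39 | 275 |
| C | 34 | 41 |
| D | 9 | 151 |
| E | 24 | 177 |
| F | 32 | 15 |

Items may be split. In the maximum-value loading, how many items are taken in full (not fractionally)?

3

Order: D (151/9=16.78) > E (177/24=7.38) > B (275/39=7.05) > A (162/29=5.59) > C (41/34=1.21) > F (15/32=0.47)
Fill: take D (9 @ 151) → take E (24 @ 177) → take B (39 @ 275) → take 8/29 of A → 44.69; 80/80 used.
3 item(s) taken whole; one partial (take 8/29 of A).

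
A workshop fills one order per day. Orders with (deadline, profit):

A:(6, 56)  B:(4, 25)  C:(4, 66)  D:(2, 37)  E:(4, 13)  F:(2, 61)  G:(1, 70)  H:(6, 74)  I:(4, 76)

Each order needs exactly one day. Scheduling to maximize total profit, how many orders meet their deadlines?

Profit order: I=76 H=74 G=70 C=66 F=61 A=56 D=37 B=25 E=13
Assign: I→slot 4, H→slot 6, G→slot 1, C→slot 3, F→slot 2, A→slot 5, D skipped, B skipped, E skipped.
Slots: [1:G] [2:F] [3:C] [4:I] [5:A] [6:H]
6 of 9 scheduled.

6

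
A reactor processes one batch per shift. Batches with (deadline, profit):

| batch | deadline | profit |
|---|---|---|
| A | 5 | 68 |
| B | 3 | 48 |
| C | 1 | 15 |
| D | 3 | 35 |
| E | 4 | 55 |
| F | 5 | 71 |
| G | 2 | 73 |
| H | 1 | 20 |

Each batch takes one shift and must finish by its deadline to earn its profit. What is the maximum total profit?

315

Profit order: G=73 F=71 A=68 E=55 B=48 D=35 H=20 C=15
Assign: G→slot 2, F→slot 5, A→slot 4, E→slot 3, B→slot 1, D skipped, H skipped, C skipped.
Slots: [1:B] [2:G] [3:E] [4:A] [5:F]
Profit = 48 + 73 + 55 + 68 + 71 = 315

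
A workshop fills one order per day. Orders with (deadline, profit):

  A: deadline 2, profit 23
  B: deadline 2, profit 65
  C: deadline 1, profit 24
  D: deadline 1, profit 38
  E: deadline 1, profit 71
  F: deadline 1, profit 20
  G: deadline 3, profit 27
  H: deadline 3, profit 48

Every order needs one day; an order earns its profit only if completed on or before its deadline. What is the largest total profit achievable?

Profit order: E=71 B=65 H=48 D=38 G=27 C=24 A=23 F=20
Assign: E→slot 1, B→slot 2, H→slot 3, D skipped, G skipped, C skipped, A skipped, F skipped.
Slots: [1:E] [2:B] [3:H]
Profit = 71 + 65 + 48 = 184

184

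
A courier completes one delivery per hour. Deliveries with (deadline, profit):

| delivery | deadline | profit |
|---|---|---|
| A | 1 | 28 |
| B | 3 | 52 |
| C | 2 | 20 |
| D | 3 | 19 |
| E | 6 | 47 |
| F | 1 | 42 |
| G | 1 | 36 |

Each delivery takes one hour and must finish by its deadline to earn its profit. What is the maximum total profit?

161

By profit: B(d3,52), E(d6,47), F(d1,42), G(d1,36), A(d1,28), C(d2,20), D(d3,19)
B→slot 3; E→slot 6; F→slot 1; G skipped; A skipped; C→slot 2; D skipped.
Profit = 42 + 20 + 52 + 47 = 161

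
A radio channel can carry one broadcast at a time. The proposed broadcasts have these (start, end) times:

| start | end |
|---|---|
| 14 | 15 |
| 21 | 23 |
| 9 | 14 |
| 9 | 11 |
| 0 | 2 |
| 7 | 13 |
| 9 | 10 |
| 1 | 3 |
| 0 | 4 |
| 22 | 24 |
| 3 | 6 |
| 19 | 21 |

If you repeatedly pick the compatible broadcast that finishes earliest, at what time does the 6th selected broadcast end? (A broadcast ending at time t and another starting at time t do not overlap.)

23

Greedy by earliest finish: after sorting by end time, pick each interval compatible with the last pick.
By end time: (0,2), (1,3), (0,4), (3,6), (9,10), (9,11), (7,13), (9,14), (14,15), (19,21), (21,23), (22,24).
Pick (0,2); next start ≥ 2 → (3,6); next start ≥ 6 → (9,10); next start ≥ 10 → (14,15); next start ≥ 15 → (19,21); next start ≥ 21 → (21,23).
Selected: (0,2) (3,6) (9,10) (14,15) (19,21) (21,23)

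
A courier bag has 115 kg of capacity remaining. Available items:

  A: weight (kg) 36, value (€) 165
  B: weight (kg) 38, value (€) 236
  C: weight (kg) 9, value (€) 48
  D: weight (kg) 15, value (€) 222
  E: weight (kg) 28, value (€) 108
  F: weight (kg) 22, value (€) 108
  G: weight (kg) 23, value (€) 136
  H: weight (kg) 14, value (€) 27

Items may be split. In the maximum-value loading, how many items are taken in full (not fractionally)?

5

Sort by value per unit weight and fill in that order.
Order: D (222/15=14.80) > B (236/38=6.21) > G (136/23=5.91) > C (48/9=5.33) > F (108/22=4.91) > A (165/36=4.58) > E (108/28=3.86) > H (27/14=1.93)
Fill: take D (15 @ 222) → take B (38 @ 236) → take G (23 @ 136) → take C (9 @ 48) → take F (22 @ 108) → take 8/36 of A → 36.67; 115/115 used.
5 item(s) taken whole; one partial (take 8/36 of A).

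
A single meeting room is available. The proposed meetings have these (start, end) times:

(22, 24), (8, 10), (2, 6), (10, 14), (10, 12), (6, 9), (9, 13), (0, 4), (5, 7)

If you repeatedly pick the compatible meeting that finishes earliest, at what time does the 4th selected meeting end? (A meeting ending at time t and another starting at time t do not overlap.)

12

Order by finish time; keep every interval that doesn't clash with the previous kept one.
Sorted by end: (0,4)  (2,6)  (5,7)  (6,9)  (8,10)  (10,12)  (9,13)  (10,14)  (22,24)
take (0,4); take (5,7); take (8,10); take (10,12); skip (9,13); take (22,24).
Selected: (0,4) (5,7) (8,10) (10,12) (22,24)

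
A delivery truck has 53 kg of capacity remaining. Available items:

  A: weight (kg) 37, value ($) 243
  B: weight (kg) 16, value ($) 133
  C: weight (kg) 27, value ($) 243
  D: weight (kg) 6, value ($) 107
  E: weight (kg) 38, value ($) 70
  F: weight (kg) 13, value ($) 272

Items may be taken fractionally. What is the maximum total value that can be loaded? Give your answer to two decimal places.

Sort by value per unit weight and fill in that order.
Ratios (sorted): F 20.92, D 17.83, C 9.00, B 8.31, A 6.57, E 1.84
take F (13 @ 272); take D (6 @ 107); take C (27 @ 243); take 7/16 of B → 58.19. Capacity used 53/53.
Total value = 680.19

680.19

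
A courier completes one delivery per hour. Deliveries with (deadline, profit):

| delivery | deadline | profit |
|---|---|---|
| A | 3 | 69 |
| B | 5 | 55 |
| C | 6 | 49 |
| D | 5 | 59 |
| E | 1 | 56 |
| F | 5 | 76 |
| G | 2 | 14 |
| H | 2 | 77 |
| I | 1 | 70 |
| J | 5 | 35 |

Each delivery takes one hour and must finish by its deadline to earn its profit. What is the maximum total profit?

400

Sort by profit descending; place each in the latest free slot ≤ its deadline.
Profit order: H=77 F=76 I=70 A=69 D=59 E=56 B=55 C=49 J=35 G=14
Assign: H→slot 2, F→slot 5, I→slot 1, A→slot 3, D→slot 4, E skipped, B skipped, C→slot 6, J skipped, G skipped.
Slots: [1:I] [2:H] [3:A] [4:D] [5:F] [6:C]
Profit = 70 + 77 + 69 + 59 + 76 + 49 = 400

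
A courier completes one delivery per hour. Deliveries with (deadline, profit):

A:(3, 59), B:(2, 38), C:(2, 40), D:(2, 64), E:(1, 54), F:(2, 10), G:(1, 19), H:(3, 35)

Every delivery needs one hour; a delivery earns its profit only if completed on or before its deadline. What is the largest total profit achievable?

177

Take jobs in profit order; each goes to the latest open slot no later than its deadline.
By profit: D(d2,64), A(d3,59), E(d1,54), C(d2,40), B(d2,38), H(d3,35), G(d1,19), F(d2,10)
D→slot 2; A→slot 3; E→slot 1; C skipped; B skipped; H skipped; G skipped; F skipped.
Profit = 54 + 64 + 59 = 177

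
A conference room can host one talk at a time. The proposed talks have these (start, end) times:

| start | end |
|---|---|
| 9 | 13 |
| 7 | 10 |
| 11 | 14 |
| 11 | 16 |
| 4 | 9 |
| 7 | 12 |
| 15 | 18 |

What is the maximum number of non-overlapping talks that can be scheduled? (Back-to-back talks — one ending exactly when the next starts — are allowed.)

By end time: (4,9), (7,10), (7,12), (9,13), (11,14), (11,16), (15,18).
Pick (4,9); next start ≥ 9 → (9,13); next start ≥ 13 → (15,18).
Selected 3 talks.

3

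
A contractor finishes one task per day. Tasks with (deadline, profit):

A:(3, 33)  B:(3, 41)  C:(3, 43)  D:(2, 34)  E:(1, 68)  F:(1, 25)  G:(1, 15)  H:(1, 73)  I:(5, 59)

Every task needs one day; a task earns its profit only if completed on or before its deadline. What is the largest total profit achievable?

By profit: H(d1,73), E(d1,68), I(d5,59), C(d3,43), B(d3,41), D(d2,34), A(d3,33), F(d1,25), G(d1,15)
H→slot 1; E skipped; I→slot 5; C→slot 3; B→slot 2; D skipped; A skipped; F skipped; G skipped.
Profit = 73 + 41 + 43 + 59 = 216

216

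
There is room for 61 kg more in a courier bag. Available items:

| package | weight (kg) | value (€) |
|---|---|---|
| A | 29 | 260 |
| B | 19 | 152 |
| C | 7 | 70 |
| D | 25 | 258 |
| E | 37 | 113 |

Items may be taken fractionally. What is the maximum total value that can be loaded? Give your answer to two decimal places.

588.00

Greedy by value/weight ratio, highest first.
Order: D (258/25=10.32) > C (70/7=10.00) > A (260/29=8.97) > B (152/19=8.00) > E (113/37=3.05)
Fill: take D (25 @ 258) → take C (7 @ 70) → take A (29 @ 260); 61/61 used.
Total value = 588.00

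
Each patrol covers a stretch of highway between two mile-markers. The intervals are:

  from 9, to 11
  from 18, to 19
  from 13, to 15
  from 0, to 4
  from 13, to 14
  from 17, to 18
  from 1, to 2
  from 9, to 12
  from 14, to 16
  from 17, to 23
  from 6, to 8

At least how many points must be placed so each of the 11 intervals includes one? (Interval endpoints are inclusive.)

5

By right end: [1,2]  [0,4]  [6,8]  [9,11]  [9,12]  [13,14]  [13,15]  [14,16]  [17,18]  [18,19]  [17,23]
[1,2] uncovered → point at 2; [6,8] uncovered → point at 8; [9,11] uncovered → point at 11; [13,14] uncovered → point at 14; [17,18] uncovered → point at 18.
Points: 2, 8, 11, 14, 18 (5 total).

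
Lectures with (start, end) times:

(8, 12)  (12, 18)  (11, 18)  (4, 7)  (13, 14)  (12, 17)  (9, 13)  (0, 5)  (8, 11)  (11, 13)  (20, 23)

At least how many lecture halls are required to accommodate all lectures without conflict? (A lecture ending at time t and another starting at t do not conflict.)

5

starts: [0, 4, 8, 8, 9, 11, 11, 12, 12, 13, 20]
ends:   [5, 7, 11, 12, 13, 13, 14, 17, 18, 18, 23]
s0→1 s4→2 e5→1 e7→0 s8→1 s8→2 s9→3 e11→2 s11→3 s11→4 e12→3 s12→4 s12→5  — peak 5.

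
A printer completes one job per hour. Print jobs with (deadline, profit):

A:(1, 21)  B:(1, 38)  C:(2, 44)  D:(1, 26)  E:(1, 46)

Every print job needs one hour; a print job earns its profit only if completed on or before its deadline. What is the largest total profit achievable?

Take jobs in profit order; each goes to the latest open slot no later than its deadline.
By profit: E(d1,46), C(d2,44), B(d1,38), D(d1,26), A(d1,21)
E→slot 1; C→slot 2; B skipped; D skipped; A skipped.
Profit = 46 + 44 = 90

90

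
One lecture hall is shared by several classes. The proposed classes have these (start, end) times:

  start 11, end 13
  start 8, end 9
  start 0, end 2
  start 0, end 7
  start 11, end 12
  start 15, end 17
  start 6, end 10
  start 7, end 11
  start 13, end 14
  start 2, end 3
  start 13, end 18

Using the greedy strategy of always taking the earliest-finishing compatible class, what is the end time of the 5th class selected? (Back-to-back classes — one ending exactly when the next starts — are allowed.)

Order by finish time; keep every interval that doesn't clash with the previous kept one.
Sorted by end: (0,2)  (2,3)  (0,7)  (8,9)  (6,10)  (7,11)  (11,12)  (11,13)  (13,14)  (15,17)  (13,18)
take (0,2); take (2,3); take (8,9); take (11,12); take (13,14); take (15,17).
Selected: (0,2) (2,3) (8,9) (11,12) (13,14) (15,17)

14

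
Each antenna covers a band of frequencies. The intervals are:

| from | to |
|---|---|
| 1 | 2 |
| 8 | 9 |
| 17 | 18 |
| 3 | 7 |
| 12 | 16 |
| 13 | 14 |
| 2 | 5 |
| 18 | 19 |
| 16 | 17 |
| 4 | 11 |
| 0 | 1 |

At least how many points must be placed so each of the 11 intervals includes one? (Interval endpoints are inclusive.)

Sort by right endpoint; whenever an interval is uncovered, place a point at its right end.
By right end: [0,1]  [1,2]  [2,5]  [3,7]  [8,9]  [4,11]  [13,14]  [12,16]  [16,17]  [17,18]  [18,19]
[0,1] uncovered → point at 1; [2,5] uncovered → point at 5; [8,9] uncovered → point at 9; [13,14] uncovered → point at 14; [16,17] uncovered → point at 17; [18,19] uncovered → point at 19.
Points: 1, 5, 9, 14, 17, 19 (6 total).

6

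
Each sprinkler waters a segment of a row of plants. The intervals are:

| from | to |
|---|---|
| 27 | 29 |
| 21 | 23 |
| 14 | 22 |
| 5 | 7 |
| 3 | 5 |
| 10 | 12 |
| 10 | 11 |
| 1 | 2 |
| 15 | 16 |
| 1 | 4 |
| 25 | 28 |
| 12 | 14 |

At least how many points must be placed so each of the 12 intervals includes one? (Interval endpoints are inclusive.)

Sort by right endpoint; whenever an interval is uncovered, place a point at its right end.
Sorted: [1,2] [1,4] [3,5] [5,7] [10,11] [10,12] [12,14] [15,16] [14,22] [21,23] [25,28] [27,29]
{[1,2],[1,4]} hit by 2; {[3,5],[5,7]} hit by 5; {[10,11],[10,12]} hit by 11; {[12,14]} hit by 14; {[15,16],[14,22]} hit by 16; {[21,23]} hit by 23; {[25,28],[27,29]} hit by 28.
Points: 2, 5, 11, 14, 16, 23, 28 (7 total).

7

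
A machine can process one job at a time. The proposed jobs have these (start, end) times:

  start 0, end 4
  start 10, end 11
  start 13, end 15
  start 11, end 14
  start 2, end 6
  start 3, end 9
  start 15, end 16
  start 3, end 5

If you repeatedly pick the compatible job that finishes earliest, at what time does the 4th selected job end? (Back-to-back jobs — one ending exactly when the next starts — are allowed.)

16

Greedy by earliest finish: after sorting by end time, pick each interval compatible with the last pick.
By end time: (0,4), (3,5), (2,6), (3,9), (10,11), (11,14), (13,15), (15,16).
Pick (0,4); next start ≥ 4 → (10,11); next start ≥ 11 → (11,14); next start ≥ 14 → (15,16).
Selected: (0,4) (10,11) (11,14) (15,16)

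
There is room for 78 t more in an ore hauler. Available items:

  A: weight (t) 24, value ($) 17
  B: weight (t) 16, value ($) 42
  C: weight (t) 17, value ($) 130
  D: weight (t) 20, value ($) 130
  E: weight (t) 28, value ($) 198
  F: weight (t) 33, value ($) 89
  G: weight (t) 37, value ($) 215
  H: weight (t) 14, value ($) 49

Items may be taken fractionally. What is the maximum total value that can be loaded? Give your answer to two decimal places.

533.54

Sort by value per unit weight and fill in that order.
Ratios (sorted): C 7.65, E 7.07, D 6.50, G 5.81, H 3.50, F 2.70, B 2.62, A 0.71
take C (17 @ 130); take E (28 @ 198); take D (20 @ 130); take 13/37 of G → 75.54. Capacity used 78/78.
Total value = 533.54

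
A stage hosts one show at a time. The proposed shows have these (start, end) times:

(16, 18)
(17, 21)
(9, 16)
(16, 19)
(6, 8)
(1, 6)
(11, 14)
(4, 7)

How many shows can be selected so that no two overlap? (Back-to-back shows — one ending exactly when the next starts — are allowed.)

4

By end time: (1,6), (4,7), (6,8), (11,14), (9,16), (16,18), (16,19), (17,21).
Pick (1,6); next start ≥ 6 → (6,8); next start ≥ 8 → (11,14); next start ≥ 14 → (16,18).
Selected 4 shows.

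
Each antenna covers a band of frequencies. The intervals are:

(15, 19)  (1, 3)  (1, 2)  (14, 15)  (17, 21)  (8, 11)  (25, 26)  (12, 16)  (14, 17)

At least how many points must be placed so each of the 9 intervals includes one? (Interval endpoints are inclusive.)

Sort by right endpoint; whenever an interval is uncovered, place a point at its right end.
Sorted: [1,2] [1,3] [8,11] [14,15] [12,16] [14,17] [15,19] [17,21] [25,26]
{[1,2],[1,3]} hit by 2; {[8,11]} hit by 11; {[14,15],[12,16],[14,17],[15,19]} hit by 15; {[17,21]} hit by 21; {[25,26]} hit by 26.
Points: 2, 11, 15, 21, 26 (5 total).

5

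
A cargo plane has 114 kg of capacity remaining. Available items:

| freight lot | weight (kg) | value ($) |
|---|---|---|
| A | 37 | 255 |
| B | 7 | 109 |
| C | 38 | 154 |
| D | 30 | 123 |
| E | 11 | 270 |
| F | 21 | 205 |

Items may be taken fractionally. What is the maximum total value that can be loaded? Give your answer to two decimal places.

Ratios (sorted): E 24.55, B 15.57, F 9.76, A 6.89, D 4.10, C 4.05
take E (11 @ 270); take B (7 @ 109); take F (21 @ 205); take A (37 @ 255); take D (30 @ 123); take 8/38 of C → 32.42. Capacity used 114/114.
Total value = 994.42

994.42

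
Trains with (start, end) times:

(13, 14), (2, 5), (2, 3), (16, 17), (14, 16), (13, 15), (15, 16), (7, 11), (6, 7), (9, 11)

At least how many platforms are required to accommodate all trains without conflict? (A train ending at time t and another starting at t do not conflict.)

starts: [2, 2, 6, 7, 9, 13, 13, 14, 15, 16]
ends:   [3, 5, 7, 11, 11, 14, 15, 16, 16, 17]
s2→1 s2→2  — peak 2.

2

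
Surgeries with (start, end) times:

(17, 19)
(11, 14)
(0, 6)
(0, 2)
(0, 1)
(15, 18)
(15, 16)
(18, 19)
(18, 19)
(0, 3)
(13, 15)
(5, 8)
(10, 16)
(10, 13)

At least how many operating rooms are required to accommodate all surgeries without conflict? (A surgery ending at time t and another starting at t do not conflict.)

4

starts: [0, 0, 0, 0, 5, 10, 10, 11, 13, 15, 15, 17, 18, 18]
ends:   [1, 2, 3, 6, 8, 13, 14, 15, 16, 16, 18, 19, 19, 19]
s0→1 s0→2 s0→3 s0→4  — peak 4.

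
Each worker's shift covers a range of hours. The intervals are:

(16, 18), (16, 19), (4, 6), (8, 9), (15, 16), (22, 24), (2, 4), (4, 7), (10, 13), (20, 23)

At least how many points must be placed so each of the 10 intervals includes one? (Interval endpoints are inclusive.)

5

Process intervals by earliest right end; each time one isn't hit yet, stab at its right endpoint.
By right end: [2,4]  [4,6]  [4,7]  [8,9]  [10,13]  [15,16]  [16,18]  [16,19]  [20,23]  [22,24]
[2,4] uncovered → point at 4; [8,9] uncovered → point at 9; [10,13] uncovered → point at 13; [15,16] uncovered → point at 16; [20,23] uncovered → point at 23.
Points: 4, 9, 13, 16, 23 (5 total).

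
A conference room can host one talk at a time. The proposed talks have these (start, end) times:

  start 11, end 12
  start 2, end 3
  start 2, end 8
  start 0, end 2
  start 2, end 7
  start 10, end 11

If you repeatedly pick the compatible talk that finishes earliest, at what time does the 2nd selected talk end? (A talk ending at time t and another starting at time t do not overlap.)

3

Sorted by end: (0,2)  (2,3)  (2,7)  (2,8)  (10,11)  (11,12)
take (0,2); take (2,3); skip (2,7); skip (2,8); take (10,11); take (11,12).
Selected: (0,2) (2,3) (10,11) (11,12)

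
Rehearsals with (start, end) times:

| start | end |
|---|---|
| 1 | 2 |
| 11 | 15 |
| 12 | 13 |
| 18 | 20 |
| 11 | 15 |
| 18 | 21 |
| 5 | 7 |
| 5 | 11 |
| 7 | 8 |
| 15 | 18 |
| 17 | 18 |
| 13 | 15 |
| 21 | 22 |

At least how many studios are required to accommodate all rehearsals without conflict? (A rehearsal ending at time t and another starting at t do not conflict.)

3

The answer is the maximum number of intervals overlapping at any instant.
Events (time:±→running): 1:+→1 2:-→0 5:+→1 5:+→2 7:-→1 7:+→2 8:-→1 11:-→0 11:+→1 11:+→2 12:+→3 … peak 3.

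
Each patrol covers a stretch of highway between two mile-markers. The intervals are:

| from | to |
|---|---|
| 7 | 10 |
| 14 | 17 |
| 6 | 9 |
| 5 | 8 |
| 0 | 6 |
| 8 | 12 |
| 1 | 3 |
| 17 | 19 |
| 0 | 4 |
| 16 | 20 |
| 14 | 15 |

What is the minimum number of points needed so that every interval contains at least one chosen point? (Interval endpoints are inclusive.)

Process intervals by earliest right end; each time one isn't hit yet, stab at its right endpoint.
Sorted: [1,3] [0,4] [0,6] [5,8] [6,9] [7,10] [8,12] [14,15] [14,17] [17,19] [16,20]
{[1,3],[0,4],[0,6]} hit by 3; {[5,8],[6,9],[7,10],[8,12]} hit by 8; {[14,15],[14,17]} hit by 15; {[17,19],[16,20]} hit by 19.
Points: 3, 8, 15, 19 (4 total).

4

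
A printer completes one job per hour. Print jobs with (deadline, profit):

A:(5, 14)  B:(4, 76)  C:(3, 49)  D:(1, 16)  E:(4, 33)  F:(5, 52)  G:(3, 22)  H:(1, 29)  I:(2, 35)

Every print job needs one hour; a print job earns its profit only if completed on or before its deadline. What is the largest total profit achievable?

245

Take jobs in profit order; each goes to the latest open slot no later than its deadline.
By profit: B(d4,76), F(d5,52), C(d3,49), I(d2,35), E(d4,33), H(d1,29), G(d3,22), D(d1,16), A(d5,14)
B→slot 4; F→slot 5; C→slot 3; I→slot 2; E→slot 1; H skipped; G skipped; D skipped; A skipped.
Profit = 33 + 35 + 49 + 76 + 52 = 245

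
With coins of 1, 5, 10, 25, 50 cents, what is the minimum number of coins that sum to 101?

3

Use the largest denomination that fits, subtract, and repeat.
101 − 2×50→1 − 1×1→0
Total coins = 2 + 1 = 3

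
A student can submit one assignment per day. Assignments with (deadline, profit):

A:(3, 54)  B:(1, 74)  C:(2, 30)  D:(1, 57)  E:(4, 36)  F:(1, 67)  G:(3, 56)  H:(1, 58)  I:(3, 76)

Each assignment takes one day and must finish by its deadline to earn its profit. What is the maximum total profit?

Profit order: I=76 B=74 F=67 H=58 D=57 G=56 A=54 E=36 C=30
Assign: I→slot 3, B→slot 1, F skipped, H skipped, D skipped, G→slot 2, A skipped, E→slot 4, C skipped.
Slots: [1:B] [2:G] [3:I] [4:E]
Profit = 74 + 56 + 76 + 36 = 242

242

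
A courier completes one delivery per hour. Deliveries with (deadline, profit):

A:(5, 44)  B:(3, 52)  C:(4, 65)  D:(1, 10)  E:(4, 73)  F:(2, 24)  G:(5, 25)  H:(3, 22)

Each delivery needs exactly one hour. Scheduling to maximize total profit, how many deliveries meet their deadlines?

Sort by profit descending; place each in the latest free slot ≤ its deadline.
Profit order: E=73 C=65 B=52 A=44 G=25 F=24 H=22 D=10
Assign: E→slot 4, C→slot 3, B→slot 2, A→slot 5, G→slot 1, F skipped, H skipped, D skipped.
Slots: [1:G] [2:B] [3:C] [4:E] [5:A]
5 of 8 scheduled.

5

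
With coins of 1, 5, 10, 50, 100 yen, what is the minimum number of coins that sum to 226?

Greedy: take as many of the largest coin as possible, then repeat with the remainder.
226 − 2×100→26 − 2×10→6 − 1×5→1 − 1×1→0
Total coins = 2 + 2 + 1 + 1 = 6

6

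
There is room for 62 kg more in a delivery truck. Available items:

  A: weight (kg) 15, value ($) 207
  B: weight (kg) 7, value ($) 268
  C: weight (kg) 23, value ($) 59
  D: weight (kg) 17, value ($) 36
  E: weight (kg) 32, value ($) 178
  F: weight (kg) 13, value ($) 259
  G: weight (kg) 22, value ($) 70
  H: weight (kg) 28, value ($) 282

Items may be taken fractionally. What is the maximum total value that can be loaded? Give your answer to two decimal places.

1005.93

Sort by value per unit weight and fill in that order.
Ratios (sorted): B 38.29, F 19.92, A 13.80, H 10.07, E 5.56, G 3.18, C 2.57, D 2.12
take B (7 @ 268); take F (13 @ 259); take A (15 @ 207); take 27/28 of H → 271.93. Capacity used 62/62.
Total value = 1005.93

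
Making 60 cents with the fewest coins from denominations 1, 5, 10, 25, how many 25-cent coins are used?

60 − 2×25→10 − 1×10→0
Count of 25: 2

2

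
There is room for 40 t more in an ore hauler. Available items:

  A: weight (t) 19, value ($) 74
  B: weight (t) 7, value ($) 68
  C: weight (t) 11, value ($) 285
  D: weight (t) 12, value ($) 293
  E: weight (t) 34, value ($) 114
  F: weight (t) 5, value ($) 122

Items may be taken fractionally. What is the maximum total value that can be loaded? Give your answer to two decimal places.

787.47

Order: C (285/11=25.91) > D (293/12=24.42) > F (122/5=24.40) > B (68/7=9.71) > A (74/19=3.89) > E (114/34=3.35)
Fill: take C (11 @ 285) → take D (12 @ 293) → take F (5 @ 122) → take B (7 @ 68) → take 5/19 of A → 19.47; 40/40 used.
Total value = 787.47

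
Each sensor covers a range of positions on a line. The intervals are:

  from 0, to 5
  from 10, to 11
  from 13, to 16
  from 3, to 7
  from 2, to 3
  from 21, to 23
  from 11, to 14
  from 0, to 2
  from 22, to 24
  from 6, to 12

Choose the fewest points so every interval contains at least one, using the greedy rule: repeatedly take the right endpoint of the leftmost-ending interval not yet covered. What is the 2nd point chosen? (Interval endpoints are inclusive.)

7

Process intervals by earliest right end; each time one isn't hit yet, stab at its right endpoint.
By right end: [0,2]  [2,3]  [0,5]  [3,7]  [10,11]  [6,12]  [11,14]  [13,16]  [21,23]  [22,24]
[0,2] uncovered → point at 2; [3,7] uncovered → point at 7; [10,11] uncovered → point at 11; [13,16] uncovered → point at 16; [21,23] uncovered → point at 23.
Points: 2, 7, 11, 16, 23 (5 total).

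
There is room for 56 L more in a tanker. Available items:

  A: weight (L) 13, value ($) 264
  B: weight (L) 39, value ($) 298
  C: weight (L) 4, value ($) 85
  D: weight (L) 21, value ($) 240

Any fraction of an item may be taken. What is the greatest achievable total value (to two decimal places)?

Greedy by value/weight ratio, highest first.
Order: C (85/4=21.25) > A (264/13=20.31) > D (240/21=11.43) > B (298/39=7.64)
Fill: take C (4 @ 85) → take A (13 @ 264) → take D (21 @ 240) → take 18/39 of B → 137.54; 56/56 used.
Total value = 726.54

726.54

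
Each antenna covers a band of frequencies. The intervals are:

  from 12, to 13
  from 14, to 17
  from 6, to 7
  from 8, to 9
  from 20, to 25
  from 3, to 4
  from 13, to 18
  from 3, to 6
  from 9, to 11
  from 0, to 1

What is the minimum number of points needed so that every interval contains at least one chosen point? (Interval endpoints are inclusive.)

Sort by right endpoint; whenever an interval is uncovered, place a point at its right end.
By right end: [0,1]  [3,4]  [3,6]  [6,7]  [8,9]  [9,11]  [12,13]  [14,17]  [13,18]  [20,25]
[0,1] uncovered → point at 1; [3,4] uncovered → point at 4; [6,7] uncovered → point at 7; [8,9] uncovered → point at 9; [12,13] uncovered → point at 13; [14,17] uncovered → point at 17; [20,25] uncovered → point at 25.
Points: 1, 4, 7, 9, 13, 17, 25 (7 total).

7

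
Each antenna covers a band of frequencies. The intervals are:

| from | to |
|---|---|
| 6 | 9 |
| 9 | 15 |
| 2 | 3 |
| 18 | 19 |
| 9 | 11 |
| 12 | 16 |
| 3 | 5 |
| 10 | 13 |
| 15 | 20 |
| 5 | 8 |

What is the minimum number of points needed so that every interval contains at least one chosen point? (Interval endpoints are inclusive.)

5

Process intervals by earliest right end; each time one isn't hit yet, stab at its right endpoint.
Sorted: [2,3] [3,5] [5,8] [6,9] [9,11] [10,13] [9,15] [12,16] [18,19] [15,20]
{[2,3],[3,5]} hit by 3; {[5,8],[6,9]} hit by 8; {[9,11],[10,13],[9,15]} hit by 11; {[12,16]} hit by 16; {[18,19],[15,20]} hit by 19.
Points: 3, 8, 11, 16, 19 (5 total).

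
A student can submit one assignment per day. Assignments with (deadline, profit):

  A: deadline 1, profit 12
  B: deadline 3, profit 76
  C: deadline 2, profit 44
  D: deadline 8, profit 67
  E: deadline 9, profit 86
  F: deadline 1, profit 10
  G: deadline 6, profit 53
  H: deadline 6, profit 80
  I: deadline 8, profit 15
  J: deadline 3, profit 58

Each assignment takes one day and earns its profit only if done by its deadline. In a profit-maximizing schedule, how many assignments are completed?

By profit: E(d9,86), H(d6,80), B(d3,76), D(d8,67), J(d3,58), G(d6,53), C(d2,44), I(d8,15), A(d1,12), F(d1,10)
E→slot 9; H→slot 6; B→slot 3; D→slot 8; J→slot 2; G→slot 5; C→slot 1; I→slot 7; A skipped; F skipped.
8 of 10 scheduled.

8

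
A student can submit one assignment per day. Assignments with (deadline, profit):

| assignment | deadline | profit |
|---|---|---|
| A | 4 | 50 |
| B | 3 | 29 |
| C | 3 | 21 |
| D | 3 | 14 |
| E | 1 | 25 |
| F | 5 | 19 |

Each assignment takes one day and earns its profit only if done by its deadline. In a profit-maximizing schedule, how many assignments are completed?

Sort by profit descending; place each in the latest free slot ≤ its deadline.
By profit: A(d4,50), B(d3,29), E(d1,25), C(d3,21), F(d5,19), D(d3,14)
A→slot 4; B→slot 3; E→slot 1; C→slot 2; F→slot 5; D skipped.
5 of 6 scheduled.

5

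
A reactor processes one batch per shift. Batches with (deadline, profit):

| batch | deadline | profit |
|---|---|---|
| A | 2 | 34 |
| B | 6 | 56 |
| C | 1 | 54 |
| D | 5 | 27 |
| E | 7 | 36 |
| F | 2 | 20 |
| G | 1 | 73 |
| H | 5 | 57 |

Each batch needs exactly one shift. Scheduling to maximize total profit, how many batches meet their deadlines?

6

Take jobs in profit order; each goes to the latest open slot no later than its deadline.
Profit order: G=73 H=57 B=56 C=54 E=36 A=34 D=27 F=20
Assign: G→slot 1, H→slot 5, B→slot 6, C skipped, E→slot 7, A→slot 2, D→slot 4, F skipped.
Slots: [1:G] [2:A] [4:D] [5:H] [6:B] [7:E]
6 of 8 scheduled.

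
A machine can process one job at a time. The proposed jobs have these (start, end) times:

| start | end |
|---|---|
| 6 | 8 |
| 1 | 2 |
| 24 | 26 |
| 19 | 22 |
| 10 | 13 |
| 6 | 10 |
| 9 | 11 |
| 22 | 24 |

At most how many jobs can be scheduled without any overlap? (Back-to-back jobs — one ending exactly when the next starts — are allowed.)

6

Sorted by end: (1,2)  (6,8)  (6,10)  (9,11)  (10,13)  (19,22)  (22,24)  (24,26)
take (1,2); take (6,8); take (9,11); take (19,22); take (22,24); take (24,26).
Selected 6 jobs.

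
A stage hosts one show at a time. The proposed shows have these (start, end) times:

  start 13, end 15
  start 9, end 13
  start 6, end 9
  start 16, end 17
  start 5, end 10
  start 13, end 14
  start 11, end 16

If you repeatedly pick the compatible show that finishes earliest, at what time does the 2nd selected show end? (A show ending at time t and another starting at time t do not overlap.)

13

Sort by end time and greedily take each interval whose start is ≥ the last chosen end.
Sorted by end: (6,9)  (5,10)  (9,13)  (13,14)  (13,15)  (11,16)  (16,17)
take (6,9); take (9,13); take (13,14); skip (11,16); take (16,17).
Selected: (6,9) (9,13) (13,14) (16,17)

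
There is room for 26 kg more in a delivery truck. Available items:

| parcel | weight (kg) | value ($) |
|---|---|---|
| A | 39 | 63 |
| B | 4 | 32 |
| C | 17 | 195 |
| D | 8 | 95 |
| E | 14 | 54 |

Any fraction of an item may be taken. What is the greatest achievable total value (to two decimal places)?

298.00

Order: D (95/8=11.88) > C (195/17=11.47) > B (32/4=8.00) > E (54/14=3.86) > A (63/39=1.62)
Fill: take D (8 @ 95) → take C (17 @ 195) → take 1/4 of B → 8.00; 26/26 used.
Total value = 298.00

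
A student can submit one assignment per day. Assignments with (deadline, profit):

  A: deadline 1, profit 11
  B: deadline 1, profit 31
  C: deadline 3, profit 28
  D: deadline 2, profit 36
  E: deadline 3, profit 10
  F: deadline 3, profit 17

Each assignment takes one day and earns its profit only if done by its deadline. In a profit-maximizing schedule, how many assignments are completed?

3

Sort by profit descending; place each in the latest free slot ≤ its deadline.
Profit order: D=36 B=31 C=28 F=17 A=11 E=10
Assign: D→slot 2, B→slot 1, C→slot 3, F skipped, A skipped, E skipped.
Slots: [1:B] [2:D] [3:C]
3 of 6 scheduled.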